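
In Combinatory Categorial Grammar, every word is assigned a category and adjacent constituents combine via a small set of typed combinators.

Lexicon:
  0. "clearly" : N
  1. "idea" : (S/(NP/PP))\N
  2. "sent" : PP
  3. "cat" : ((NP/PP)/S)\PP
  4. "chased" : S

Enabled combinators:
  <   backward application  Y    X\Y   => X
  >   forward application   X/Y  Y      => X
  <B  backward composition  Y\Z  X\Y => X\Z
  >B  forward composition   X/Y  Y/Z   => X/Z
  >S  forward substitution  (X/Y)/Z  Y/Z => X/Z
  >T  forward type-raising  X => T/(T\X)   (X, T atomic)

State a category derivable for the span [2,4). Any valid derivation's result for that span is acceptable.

(NP/PP)/S

[0,5] S   >
  [0,2] S/(NP/PP)   <
    [0,1] "clearly" : N
    [1,2] "idea" : (S/(NP/PP))\N
  [2,5] NP/PP   >
    [2,4] (NP/PP)/S   <
      [2,3] "sent" : PP
      [3,4] "cat" : ((NP/PP)/S)\PP
    [4,5] "chased" : S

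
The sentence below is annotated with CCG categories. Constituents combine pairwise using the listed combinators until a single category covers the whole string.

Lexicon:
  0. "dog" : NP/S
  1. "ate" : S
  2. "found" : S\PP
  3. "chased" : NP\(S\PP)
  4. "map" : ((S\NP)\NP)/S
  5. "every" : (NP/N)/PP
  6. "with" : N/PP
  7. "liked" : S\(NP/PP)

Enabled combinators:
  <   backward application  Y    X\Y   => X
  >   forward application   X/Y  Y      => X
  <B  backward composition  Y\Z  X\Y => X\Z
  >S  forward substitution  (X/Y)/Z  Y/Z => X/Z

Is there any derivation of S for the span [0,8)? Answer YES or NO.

[0,8] S   <
  [0,2] NP   >
    [0,1] "dog" : NP/S
    [1,2] "ate" : S
  [2,8] S\NP   <
    [2,4] NP   <
      [2,3] "found" : S\PP
      [3,4] "chased" : NP\(S\PP)
    [4,8] (S\NP)\NP   >
      [4,5] "map" : ((S\NP)\NP)/S
      [5,8] S   <
        [5,7] NP/PP   >S
          [5,6] "every" : (NP/N)/PP
          [6,7] "with" : N/PP
        [7,8] "liked" : S\(NP/PP)

YES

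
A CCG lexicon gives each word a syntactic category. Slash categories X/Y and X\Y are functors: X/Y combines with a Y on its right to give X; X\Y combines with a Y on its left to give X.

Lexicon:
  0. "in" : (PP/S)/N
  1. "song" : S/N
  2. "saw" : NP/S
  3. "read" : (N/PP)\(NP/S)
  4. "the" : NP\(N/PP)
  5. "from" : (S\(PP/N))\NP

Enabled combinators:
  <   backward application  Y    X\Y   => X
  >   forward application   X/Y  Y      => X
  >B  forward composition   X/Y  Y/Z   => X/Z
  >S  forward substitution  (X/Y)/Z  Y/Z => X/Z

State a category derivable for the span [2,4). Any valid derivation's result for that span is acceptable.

N/PP

[0,6] S   <
  [0,2] PP/N   >S
    [0,1] "in" : (PP/S)/N
    [1,2] "song" : S/N
  [2,6] S\(PP/N)   <
    [2,5] NP   <
      [2,4] N/PP   <
        [2,3] "saw" : NP/S
        [3,4] "read" : (N/PP)\(NP/S)
      [4,5] "the" : NP\(N/PP)
    [5,6] "from" : (S\(PP/N))\NP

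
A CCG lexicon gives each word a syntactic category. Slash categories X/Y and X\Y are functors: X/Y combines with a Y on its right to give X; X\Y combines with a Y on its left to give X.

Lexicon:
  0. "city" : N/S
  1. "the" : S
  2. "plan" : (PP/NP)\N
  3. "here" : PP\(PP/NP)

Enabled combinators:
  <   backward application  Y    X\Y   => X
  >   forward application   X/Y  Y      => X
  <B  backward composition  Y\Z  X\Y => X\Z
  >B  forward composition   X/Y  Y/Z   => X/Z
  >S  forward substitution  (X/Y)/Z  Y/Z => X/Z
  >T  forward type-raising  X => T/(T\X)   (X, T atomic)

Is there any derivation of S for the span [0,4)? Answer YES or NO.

NO

N/S S (PP/NP)\N PP\(PP/NP)
CKY chart[0,4] = {N/(N\PP), NP/(NP\PP), PP, PP/(PP\PP), S/(S\PP)}; S ∉ chart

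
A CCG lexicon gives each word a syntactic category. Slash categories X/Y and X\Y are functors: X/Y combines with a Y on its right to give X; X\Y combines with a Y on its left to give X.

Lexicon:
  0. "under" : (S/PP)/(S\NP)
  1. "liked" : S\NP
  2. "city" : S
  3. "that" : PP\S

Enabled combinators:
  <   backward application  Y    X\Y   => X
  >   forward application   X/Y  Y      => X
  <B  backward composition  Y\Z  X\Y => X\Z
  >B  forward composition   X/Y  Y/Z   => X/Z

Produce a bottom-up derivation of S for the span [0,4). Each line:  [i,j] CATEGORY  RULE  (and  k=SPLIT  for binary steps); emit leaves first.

[0,4] S   >
  [0,2] S/PP   >
    [0,1] "under" : (S/PP)/(S\NP)
    [1,2] "liked" : S\NP
  [2,4] PP   <
    [2,3] "city" : S
    [3,4] "that" : PP\S

[0,1] (S/PP)/(S\NP)  lex  "under"
[1,2] S\NP  lex  "liked"
[0,2] S/PP  >  k=1
[2,3] S  lex  "city"
[3,4] PP\S  lex  "that"
[2,4] PP  <  k=3
[0,4] S  >  k=2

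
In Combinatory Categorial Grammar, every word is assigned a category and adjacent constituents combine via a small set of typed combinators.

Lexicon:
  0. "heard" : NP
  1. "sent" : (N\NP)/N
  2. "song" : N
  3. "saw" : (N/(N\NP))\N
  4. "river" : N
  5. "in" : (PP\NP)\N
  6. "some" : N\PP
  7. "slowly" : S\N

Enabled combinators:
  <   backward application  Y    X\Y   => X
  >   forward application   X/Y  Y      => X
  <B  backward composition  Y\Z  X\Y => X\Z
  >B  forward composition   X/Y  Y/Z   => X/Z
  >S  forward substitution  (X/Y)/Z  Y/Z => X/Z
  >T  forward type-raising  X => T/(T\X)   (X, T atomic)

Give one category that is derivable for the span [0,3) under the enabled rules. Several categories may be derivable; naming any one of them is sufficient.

[0,8] S   <
  [0,7] N   >
    [0,4] N/(N\NP)   <
      [0,3] N   <
        [0,1] "heard" : NP
        [1,3] N\NP   >
          [1,2] "sent" : (N\NP)/N
          [2,3] "song" : N
      [3,4] "saw" : (N/(N\NP))\N
    [4,7] N\NP   <B
      [4,6] PP\NP   <
        [4,5] "river" : N
        [5,6] "in" : (PP\NP)\N
      [6,7] "some" : N\PP
  [7,8] "slowly" : S\N

N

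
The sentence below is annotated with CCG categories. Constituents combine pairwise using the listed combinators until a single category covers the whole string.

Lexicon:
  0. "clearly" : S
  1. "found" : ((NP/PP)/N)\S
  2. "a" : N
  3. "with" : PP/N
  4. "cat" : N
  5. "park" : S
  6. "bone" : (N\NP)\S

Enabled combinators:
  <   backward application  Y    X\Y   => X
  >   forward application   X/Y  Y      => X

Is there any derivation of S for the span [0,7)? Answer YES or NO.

NO

S ((NP/PP)/N)\S N PP/N N S (N\NP)\S
CKY chart[0,7] = {N}; S ∉ chart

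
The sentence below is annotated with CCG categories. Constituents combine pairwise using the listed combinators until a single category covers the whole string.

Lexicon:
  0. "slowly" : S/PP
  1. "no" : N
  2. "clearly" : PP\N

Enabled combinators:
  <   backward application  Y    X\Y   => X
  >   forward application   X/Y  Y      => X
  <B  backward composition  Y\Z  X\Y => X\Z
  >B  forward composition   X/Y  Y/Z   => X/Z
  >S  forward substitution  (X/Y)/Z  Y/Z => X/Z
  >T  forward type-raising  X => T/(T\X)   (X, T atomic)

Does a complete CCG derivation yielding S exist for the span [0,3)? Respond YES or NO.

[0,3] S   >
  [0,1] "slowly" : S/PP
  [1,3] PP   <
    [1,2] "no" : N
    [2,3] "clearly" : PP\N

YES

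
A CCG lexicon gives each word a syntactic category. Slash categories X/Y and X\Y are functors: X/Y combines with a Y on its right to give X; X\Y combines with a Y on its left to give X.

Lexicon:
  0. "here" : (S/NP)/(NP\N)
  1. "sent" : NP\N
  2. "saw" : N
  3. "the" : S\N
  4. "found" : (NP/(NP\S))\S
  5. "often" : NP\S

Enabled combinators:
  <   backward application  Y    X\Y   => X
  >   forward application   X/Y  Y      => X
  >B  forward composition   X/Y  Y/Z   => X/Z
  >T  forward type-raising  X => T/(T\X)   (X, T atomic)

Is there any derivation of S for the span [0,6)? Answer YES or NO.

[0,6] S   >
  [0,2] S/NP   >
    [0,1] "here" : (S/NP)/(NP\N)
    [1,2] "sent" : NP\N
  [2,6] NP   >
    [2,5] NP/(NP\S)   <
      [2,4] S   <
        [2,3] "saw" : N
        [3,4] "the" : S\N
      [4,5] "found" : (NP/(NP\S))\S
    [5,6] "often" : NP\S

YES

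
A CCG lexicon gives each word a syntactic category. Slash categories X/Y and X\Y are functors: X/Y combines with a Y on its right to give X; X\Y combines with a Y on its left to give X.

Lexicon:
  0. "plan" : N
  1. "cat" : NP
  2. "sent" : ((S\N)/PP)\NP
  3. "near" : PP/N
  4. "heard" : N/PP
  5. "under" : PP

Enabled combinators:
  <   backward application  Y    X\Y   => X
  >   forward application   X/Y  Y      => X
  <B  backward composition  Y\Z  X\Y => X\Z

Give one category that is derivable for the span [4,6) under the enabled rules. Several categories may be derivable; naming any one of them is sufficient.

[0,6] S   <
  [0,1] "plan" : N
  [1,6] S\N   >
    [1,3] (S\N)/PP   <
      [1,2] "cat" : NP
      [2,3] "sent" : ((S\N)/PP)\NP
    [3,6] PP   >
      [3,4] "near" : PP/N
      [4,6] N   >
        [4,5] "heard" : N/PP
        [5,6] "under" : PP

N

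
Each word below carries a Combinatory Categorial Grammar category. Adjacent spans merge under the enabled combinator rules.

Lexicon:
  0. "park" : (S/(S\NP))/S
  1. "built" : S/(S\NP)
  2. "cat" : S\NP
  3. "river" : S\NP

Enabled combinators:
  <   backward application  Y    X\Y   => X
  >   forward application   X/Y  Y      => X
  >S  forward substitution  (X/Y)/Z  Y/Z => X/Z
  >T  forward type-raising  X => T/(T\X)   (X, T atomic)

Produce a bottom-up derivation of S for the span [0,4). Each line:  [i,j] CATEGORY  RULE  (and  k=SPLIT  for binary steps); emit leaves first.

[0,4] S   >
  [0,3] S/(S\NP)   >
    [0,1] "park" : (S/(S\NP))/S
    [1,3] S   >
      [1,2] "built" : S/(S\NP)
      [2,3] "cat" : S\NP
  [3,4] "river" : S\NP

[0,1] (S/(S\NP))/S  lex  "park"
[1,2] S/(S\NP)  lex  "built"
[2,3] S\NP  lex  "cat"
[1,3] S  >  k=2
[0,3] S/(S\NP)  >  k=1
[3,4] S\NP  lex  "river"
[0,4] S  >  k=3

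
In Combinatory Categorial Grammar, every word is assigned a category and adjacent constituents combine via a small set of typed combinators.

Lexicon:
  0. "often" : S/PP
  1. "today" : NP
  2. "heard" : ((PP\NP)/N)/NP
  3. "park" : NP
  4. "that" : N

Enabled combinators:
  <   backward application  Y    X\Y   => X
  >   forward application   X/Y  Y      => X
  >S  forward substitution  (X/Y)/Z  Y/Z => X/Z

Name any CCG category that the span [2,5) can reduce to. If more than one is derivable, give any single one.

PP\NP

[0,5] S   >
  [0,1] "often" : S/PP
  [1,5] PP   <
    [1,2] "today" : NP
    [2,5] PP\NP   >
      [2,4] (PP\NP)/N   >
        [2,3] "heard" : ((PP\NP)/N)/NP
        [3,4] "park" : NP
      [4,5] "that" : N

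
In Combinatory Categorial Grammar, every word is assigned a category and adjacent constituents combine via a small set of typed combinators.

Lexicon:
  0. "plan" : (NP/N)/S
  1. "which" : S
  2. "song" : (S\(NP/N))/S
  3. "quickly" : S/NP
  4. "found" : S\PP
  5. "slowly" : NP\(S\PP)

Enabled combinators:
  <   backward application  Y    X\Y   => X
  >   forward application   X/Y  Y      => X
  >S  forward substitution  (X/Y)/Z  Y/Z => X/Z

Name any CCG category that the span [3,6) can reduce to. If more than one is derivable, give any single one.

[0,6] S   <
  [0,2] NP/N   >
    [0,1] "plan" : (NP/N)/S
    [1,2] "which" : S
  [2,6] S\(NP/N)   >
    [2,3] "song" : (S\(NP/N))/S
    [3,6] S   >
      [3,4] "quickly" : S/NP
      [4,6] NP   <
        [4,5] "found" : S\PP
        [5,6] "slowly" : NP\(S\PP)

S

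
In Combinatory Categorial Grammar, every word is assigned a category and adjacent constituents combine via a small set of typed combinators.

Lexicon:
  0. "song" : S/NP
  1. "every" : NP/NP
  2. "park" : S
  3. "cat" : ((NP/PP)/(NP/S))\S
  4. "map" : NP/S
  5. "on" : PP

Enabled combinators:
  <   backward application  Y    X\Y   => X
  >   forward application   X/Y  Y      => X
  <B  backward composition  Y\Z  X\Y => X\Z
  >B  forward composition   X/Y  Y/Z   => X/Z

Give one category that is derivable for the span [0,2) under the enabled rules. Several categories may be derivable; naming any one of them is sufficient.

[0,6] S   >
  [0,2] S/NP   >B
    [0,1] "song" : S/NP
    [1,2] "every" : NP/NP
  [2,6] NP   >
    [2,5] NP/PP   >
      [2,4] (NP/PP)/(NP/S)   <
        [2,3] "park" : S
        [3,4] "cat" : ((NP/PP)/(NP/S))\S
      [4,5] "map" : NP/S
    [5,6] "on" : PP

S/NP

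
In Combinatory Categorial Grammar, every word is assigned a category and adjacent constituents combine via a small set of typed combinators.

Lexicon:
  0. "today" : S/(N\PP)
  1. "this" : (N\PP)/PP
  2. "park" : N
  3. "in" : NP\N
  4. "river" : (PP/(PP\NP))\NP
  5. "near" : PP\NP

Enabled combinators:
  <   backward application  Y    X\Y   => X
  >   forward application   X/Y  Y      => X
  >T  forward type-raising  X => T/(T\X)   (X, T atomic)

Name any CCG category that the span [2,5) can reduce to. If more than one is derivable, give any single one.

[0,6] S   >
  [0,1] "today" : S/(N\PP)
  [1,6] N\PP   >
    [1,2] "this" : (N\PP)/PP
    [2,6] PP   >
      [2,5] PP/(PP\NP)   <
        [2,4] NP   <
          [2,3] "park" : N
          [3,4] "in" : NP\N
        [4,5] "river" : (PP/(PP\NP))\NP
      [5,6] "near" : PP\NP

PP/(PP\NP)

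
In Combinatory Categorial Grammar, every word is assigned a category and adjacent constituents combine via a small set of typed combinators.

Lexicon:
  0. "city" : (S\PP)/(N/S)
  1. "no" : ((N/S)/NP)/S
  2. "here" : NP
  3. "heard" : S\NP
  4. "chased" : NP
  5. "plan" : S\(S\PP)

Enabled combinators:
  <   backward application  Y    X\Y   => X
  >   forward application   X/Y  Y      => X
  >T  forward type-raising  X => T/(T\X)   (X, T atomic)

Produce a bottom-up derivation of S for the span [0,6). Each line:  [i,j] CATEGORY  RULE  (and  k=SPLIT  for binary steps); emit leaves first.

[0,6] S   <
  [0,5] S\PP   >
    [0,1] "city" : (S\PP)/(N/S)
    [1,5] N/S   >
      [1,4] (N/S)/NP   >
        [1,2] "no" : ((N/S)/NP)/S
        [2,4] S   >
          [2,3] S/(S\NP)   >T
            [2,3] "here" : NP
          [3,4] "heard" : S\NP
      [4,5] "chased" : NP
  [5,6] "plan" : S\(S\PP)

[0,1] (S\PP)/(N/S)  lex  "city"
[1,2] ((N/S)/NP)/S  lex  "no"
[2,3] NP  lex  "here"
[2,3] S/(S\NP)  >T
[3,4] S\NP  lex  "heard"
[2,4] S  >  k=3
[1,4] (N/S)/NP  >  k=2
[4,5] NP  lex  "chased"
[1,5] N/S  >  k=4
[0,5] S\PP  >  k=1
[5,6] S\(S\PP)  lex  "plan"
[0,6] S  <  k=5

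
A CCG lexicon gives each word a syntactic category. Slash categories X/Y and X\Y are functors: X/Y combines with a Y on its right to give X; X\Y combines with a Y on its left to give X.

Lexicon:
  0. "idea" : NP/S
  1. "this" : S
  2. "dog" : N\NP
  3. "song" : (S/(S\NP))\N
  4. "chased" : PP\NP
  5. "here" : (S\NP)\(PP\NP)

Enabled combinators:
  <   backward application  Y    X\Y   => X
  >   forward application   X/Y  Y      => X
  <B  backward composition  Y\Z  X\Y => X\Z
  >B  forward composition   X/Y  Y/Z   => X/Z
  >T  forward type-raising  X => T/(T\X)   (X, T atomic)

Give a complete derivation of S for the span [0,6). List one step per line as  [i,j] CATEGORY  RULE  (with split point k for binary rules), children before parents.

[0,1] NP/S  lex  "idea"
[1,2] S  lex  "this"
[0,2] NP  >  k=1
[2,3] N\NP  lex  "dog"
[0,3] N  <  k=2
[3,4] (S/(S\NP))\N  lex  "song"
[0,4] S/(S\NP)  <  k=3
[4,5] PP\NP  lex  "chased"
[5,6] (S\NP)\(PP\NP)  lex  "here"
[4,6] S\NP  <  k=5
[0,6] S  >  k=4

[0,6] S   >
  [0,4] S/(S\NP)   <
    [0,3] N   <
      [0,2] NP   >
        [0,1] "idea" : NP/S
        [1,2] "this" : S
      [2,3] "dog" : N\NP
    [3,4] "song" : (S/(S\NP))\N
  [4,6] S\NP   <
    [4,5] "chased" : PP\NP
    [5,6] "here" : (S\NP)\(PP\NP)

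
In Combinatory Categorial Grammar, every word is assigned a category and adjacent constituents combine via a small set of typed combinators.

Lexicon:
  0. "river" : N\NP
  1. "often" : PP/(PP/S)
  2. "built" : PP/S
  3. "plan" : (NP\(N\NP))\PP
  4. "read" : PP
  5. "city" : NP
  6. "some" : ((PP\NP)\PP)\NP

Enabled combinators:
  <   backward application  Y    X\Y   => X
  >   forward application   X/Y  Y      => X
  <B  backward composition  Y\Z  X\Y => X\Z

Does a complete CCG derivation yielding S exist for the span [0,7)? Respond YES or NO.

N\NP PP/(PP/S) PP/S (NP\(N\NP))\PP PP NP ((PP\NP)\PP)\NP
CKY chart[0,7] = {PP}; S ∉ chart

NO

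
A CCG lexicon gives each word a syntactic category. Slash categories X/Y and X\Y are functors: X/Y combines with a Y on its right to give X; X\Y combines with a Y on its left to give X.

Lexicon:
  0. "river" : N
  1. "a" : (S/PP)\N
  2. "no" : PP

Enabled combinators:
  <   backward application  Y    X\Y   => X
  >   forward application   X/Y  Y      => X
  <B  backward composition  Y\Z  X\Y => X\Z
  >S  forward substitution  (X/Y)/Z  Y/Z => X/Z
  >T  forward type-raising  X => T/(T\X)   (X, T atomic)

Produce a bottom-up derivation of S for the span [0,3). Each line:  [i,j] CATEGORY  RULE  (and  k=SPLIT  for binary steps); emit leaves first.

[0,3] S   >
  [0,2] S/PP   <
    [0,1] "river" : N
    [1,2] "a" : (S/PP)\N
  [2,3] "no" : PP

[0,1] N  lex  "river"
[1,2] (S/PP)\N  lex  "a"
[0,2] S/PP  <  k=1
[2,3] PP  lex  "no"
[0,3] S  >  k=2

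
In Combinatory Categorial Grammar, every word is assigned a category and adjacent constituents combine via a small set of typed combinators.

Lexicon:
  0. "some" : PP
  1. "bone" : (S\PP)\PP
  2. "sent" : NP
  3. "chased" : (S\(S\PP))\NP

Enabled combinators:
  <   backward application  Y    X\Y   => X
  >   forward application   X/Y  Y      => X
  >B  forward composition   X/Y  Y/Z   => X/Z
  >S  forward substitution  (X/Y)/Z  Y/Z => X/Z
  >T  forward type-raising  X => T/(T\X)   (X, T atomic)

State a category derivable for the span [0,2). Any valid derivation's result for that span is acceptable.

[0,4] S   <
  [0,2] S\PP   <
    [0,1] "some" : PP
    [1,2] "bone" : (S\PP)\PP
  [2,4] S\(S\PP)   <
    [2,3] "sent" : NP
    [3,4] "chased" : (S\(S\PP))\NP

S\PP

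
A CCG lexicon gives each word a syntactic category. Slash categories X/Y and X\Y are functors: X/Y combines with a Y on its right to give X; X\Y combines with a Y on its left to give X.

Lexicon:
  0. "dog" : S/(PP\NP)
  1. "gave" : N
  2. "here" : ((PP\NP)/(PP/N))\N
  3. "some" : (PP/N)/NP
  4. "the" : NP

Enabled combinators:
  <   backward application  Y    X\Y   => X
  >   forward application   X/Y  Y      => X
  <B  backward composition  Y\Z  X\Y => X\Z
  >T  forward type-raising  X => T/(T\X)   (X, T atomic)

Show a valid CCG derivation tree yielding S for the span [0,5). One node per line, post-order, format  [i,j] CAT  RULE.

[0,5] S   >
  [0,1] "dog" : S/(PP\NP)
  [1,5] PP\NP   >
    [1,3] (PP\NP)/(PP/N)   <
      [1,2] "gave" : N
      [2,3] "here" : ((PP\NP)/(PP/N))\N
    [3,5] PP/N   >
      [3,4] "some" : (PP/N)/NP
      [4,5] "the" : NP

[0,1] S/(PP\NP)  lex  "dog"
[1,2] N  lex  "gave"
[2,3] ((PP\NP)/(PP/N))\N  lex  "here"
[1,3] (PP\NP)/(PP/N)  <  k=2
[3,4] (PP/N)/NP  lex  "some"
[4,5] NP  lex  "the"
[3,5] PP/N  >  k=4
[1,5] PP\NP  >  k=3
[0,5] S  >  k=1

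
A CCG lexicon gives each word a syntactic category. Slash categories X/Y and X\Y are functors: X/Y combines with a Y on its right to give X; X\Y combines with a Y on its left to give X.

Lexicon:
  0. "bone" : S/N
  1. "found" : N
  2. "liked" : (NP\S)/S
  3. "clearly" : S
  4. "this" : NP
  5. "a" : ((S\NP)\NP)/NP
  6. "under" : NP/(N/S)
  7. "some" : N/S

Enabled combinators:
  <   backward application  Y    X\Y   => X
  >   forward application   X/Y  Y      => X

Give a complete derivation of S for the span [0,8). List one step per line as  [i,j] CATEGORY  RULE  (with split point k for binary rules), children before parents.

[0,1] S/N  lex  "bone"
[1,2] N  lex  "found"
[0,2] S  >  k=1
[2,3] (NP\S)/S  lex  "liked"
[3,4] S  lex  "clearly"
[2,4] NP\S  >  k=3
[0,4] NP  <  k=2
[4,5] NP  lex  "this"
[5,6] ((S\NP)\NP)/NP  lex  "a"
[6,7] NP/(N/S)  lex  "under"
[7,8] N/S  lex  "some"
[6,8] NP  >  k=7
[5,8] (S\NP)\NP  >  k=6
[4,8] S\NP  <  k=5
[0,8] S  <  k=4

[0,8] S   <
  [0,4] NP   <
    [0,2] S   >
      [0,1] "bone" : S/N
      [1,2] "found" : N
    [2,4] NP\S   >
      [2,3] "liked" : (NP\S)/S
      [3,4] "clearly" : S
  [4,8] S\NP   <
    [4,5] "this" : NP
    [5,8] (S\NP)\NP   >
      [5,6] "a" : ((S\NP)\NP)/NP
      [6,8] NP   >
        [6,7] "under" : NP/(N/S)
        [7,8] "some" : N/S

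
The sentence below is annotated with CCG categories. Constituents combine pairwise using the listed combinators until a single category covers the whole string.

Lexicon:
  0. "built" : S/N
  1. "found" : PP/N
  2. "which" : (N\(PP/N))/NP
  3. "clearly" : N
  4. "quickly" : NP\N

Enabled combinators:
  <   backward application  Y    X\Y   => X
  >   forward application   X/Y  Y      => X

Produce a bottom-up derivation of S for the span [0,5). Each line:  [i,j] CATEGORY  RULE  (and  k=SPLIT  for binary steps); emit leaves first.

[0,1] S/N  lex  "built"
[1,2] PP/N  lex  "found"
[2,3] (N\(PP/N))/NP  lex  "which"
[3,4] N  lex  "clearly"
[4,5] NP\N  lex  "quickly"
[3,5] NP  <  k=4
[2,5] N\(PP/N)  >  k=3
[1,5] N  <  k=2
[0,5] S  >  k=1

[0,5] S   >
  [0,1] "built" : S/N
  [1,5] N   <
    [1,2] "found" : PP/N
    [2,5] N\(PP/N)   >
      [2,3] "which" : (N\(PP/N))/NP
      [3,5] NP   <
        [3,4] "clearly" : N
        [4,5] "quickly" : NP\N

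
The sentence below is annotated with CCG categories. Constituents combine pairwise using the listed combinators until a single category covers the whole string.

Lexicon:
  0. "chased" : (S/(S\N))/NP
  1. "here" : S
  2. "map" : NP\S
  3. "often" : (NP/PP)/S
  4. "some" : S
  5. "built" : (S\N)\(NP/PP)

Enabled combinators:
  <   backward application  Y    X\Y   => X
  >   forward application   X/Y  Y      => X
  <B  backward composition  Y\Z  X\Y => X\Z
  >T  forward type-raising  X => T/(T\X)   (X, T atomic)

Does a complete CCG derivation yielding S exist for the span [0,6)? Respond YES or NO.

YES

[0,6] S   >
  [0,3] S/(S\N)   >
    [0,1] "chased" : (S/(S\N))/NP
    [1,3] NP   >
      [1,2] NP/(NP\S)   >T
        [1,2] "here" : S
      [2,3] "map" : NP\S
  [3,6] S\N   <
    [3,5] NP/PP   >
      [3,4] "often" : (NP/PP)/S
      [4,5] "some" : S
    [5,6] "built" : (S\N)\(NP/PP)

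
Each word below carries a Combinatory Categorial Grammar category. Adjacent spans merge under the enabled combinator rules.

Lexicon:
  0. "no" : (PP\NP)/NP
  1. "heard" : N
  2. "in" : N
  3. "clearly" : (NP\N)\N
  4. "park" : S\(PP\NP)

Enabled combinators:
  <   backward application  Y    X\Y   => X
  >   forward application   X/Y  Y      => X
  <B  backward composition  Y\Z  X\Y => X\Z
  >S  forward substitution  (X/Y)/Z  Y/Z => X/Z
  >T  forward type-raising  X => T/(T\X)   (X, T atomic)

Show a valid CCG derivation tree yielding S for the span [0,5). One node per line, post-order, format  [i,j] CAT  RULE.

[0,5] S   <
  [0,4] PP\NP   >
    [0,1] "no" : (PP\NP)/NP
    [1,4] NP   <
      [1,2] "heard" : N
      [2,4] NP\N   <
        [2,3] "in" : N
        [3,4] "clearly" : (NP\N)\N
  [4,5] "park" : S\(PP\NP)

[0,1] (PP\NP)/NP  lex  "no"
[1,2] N  lex  "heard"
[2,3] N  lex  "in"
[3,4] (NP\N)\N  lex  "clearly"
[2,4] NP\N  <  k=3
[1,4] NP  <  k=2
[0,4] PP\NP  >  k=1
[4,5] S\(PP\NP)  lex  "park"
[0,5] S  <  k=4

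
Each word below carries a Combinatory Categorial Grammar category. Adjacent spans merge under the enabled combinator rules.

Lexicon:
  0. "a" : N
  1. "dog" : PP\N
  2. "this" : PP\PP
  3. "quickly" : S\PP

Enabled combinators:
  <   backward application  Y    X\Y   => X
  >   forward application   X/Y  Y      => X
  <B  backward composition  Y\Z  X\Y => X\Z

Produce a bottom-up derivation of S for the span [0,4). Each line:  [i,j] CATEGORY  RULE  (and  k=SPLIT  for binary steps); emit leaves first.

[0,1] N  lex  "a"
[1,2] PP\N  lex  "dog"
[2,3] PP\PP  lex  "this"
[1,3] PP\N  <B  k=2
[0,3] PP  <  k=1
[3,4] S\PP  lex  "quickly"
[0,4] S  <  k=3

[0,4] S   <
  [0,3] PP   <
    [0,1] "a" : N
    [1,3] PP\N   <B
      [1,2] "dog" : PP\N
      [2,3] "this" : PP\PP
  [3,4] "quickly" : S\PP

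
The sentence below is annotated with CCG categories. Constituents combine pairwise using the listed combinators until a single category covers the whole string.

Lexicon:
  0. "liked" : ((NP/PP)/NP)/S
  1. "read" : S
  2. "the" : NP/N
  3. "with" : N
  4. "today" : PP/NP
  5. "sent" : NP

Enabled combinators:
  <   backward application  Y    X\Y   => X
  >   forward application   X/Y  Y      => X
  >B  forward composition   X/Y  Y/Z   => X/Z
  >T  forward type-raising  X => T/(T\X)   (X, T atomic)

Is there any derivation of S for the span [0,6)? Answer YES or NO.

NO

((NP/PP)/NP)/S S NP/N N PP/NP NP
CKY chart[0,6] = {N/(N\NP), NP, NP/(NP\NP), NP/(PP\PP), PP/(PP\NP), S/(S\NP)}; S ∉ chart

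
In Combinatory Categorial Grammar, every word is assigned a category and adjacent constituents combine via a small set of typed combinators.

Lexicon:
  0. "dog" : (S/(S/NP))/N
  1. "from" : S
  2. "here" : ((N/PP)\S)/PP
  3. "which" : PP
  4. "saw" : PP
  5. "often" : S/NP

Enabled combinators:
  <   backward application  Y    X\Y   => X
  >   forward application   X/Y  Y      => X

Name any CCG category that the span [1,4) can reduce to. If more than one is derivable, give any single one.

[0,6] S   >
  [0,5] S/(S/NP)   >
    [0,1] "dog" : (S/(S/NP))/N
    [1,5] N   >
      [1,4] N/PP   <
        [1,2] "from" : S
        [2,4] (N/PP)\S   >
          [2,3] "here" : ((N/PP)\S)/PP
          [3,4] "which" : PP
      [4,5] "saw" : PP
  [5,6] "often" : S/NP

N/PP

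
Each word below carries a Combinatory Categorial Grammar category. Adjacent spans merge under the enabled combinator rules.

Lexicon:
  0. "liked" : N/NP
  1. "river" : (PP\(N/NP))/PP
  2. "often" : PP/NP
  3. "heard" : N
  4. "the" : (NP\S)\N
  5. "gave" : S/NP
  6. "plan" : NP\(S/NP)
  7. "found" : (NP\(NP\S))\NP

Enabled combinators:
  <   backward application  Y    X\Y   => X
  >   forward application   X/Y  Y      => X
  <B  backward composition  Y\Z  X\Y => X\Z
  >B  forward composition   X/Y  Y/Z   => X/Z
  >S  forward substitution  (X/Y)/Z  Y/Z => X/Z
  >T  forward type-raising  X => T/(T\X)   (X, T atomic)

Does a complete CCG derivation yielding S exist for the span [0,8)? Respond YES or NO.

N/NP (PP\(N/NP))/PP PP/NP N (NP\S)\N S/NP NP\(S/NP) (NP\(NP\S))\NP
CKY chart[0,8] = {N/(N\PP), NP/(NP\PP), PP, PP/(PP\PP), S/(S\PP)}; S ∉ chart

NO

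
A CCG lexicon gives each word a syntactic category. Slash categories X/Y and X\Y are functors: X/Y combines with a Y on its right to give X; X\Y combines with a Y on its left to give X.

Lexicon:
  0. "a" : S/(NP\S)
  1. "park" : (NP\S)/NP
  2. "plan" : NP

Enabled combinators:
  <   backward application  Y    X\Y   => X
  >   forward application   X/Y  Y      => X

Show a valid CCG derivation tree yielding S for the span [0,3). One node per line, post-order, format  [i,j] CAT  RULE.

[0,1] S/(NP\S)  lex  "a"
[1,2] (NP\S)/NP  lex  "park"
[2,3] NP  lex  "plan"
[1,3] NP\S  >  k=2
[0,3] S  >  k=1

[0,3] S   >
  [0,1] "a" : S/(NP\S)
  [1,3] NP\S   >
    [1,2] "park" : (NP\S)/NP
    [2,3] "plan" : NP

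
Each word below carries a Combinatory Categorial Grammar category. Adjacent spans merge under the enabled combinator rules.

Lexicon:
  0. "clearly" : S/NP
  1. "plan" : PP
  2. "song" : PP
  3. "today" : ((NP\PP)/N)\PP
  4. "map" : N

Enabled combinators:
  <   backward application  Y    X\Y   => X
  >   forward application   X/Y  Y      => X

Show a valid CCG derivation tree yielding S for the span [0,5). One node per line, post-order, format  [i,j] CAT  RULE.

[0,1] S/NP  lex  "clearly"
[1,2] PP  lex  "plan"
[2,3] PP  lex  "song"
[3,4] ((NP\PP)/N)\PP  lex  "today"
[2,4] (NP\PP)/N  <  k=3
[4,5] N  lex  "map"
[2,5] NP\PP  >  k=4
[1,5] NP  <  k=2
[0,5] S  >  k=1

[0,5] S   >
  [0,1] "clearly" : S/NP
  [1,5] NP   <
    [1,2] "plan" : PP
    [2,5] NP\PP   >
      [2,4] (NP\PP)/N   <
        [2,3] "song" : PP
        [3,4] "today" : ((NP\PP)/N)\PP
      [4,5] "map" : N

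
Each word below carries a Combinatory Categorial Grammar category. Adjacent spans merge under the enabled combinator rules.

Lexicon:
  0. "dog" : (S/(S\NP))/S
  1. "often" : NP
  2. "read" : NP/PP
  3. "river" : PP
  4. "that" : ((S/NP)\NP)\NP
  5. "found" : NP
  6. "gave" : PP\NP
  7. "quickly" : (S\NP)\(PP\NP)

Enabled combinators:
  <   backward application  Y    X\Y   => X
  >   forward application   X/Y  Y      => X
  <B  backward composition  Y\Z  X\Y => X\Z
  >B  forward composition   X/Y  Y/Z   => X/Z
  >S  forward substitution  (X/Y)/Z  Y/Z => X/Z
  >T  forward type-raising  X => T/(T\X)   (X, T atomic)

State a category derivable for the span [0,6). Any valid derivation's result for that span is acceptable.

[0,8] S   >
  [0,6] S/(S\NP)   >
    [0,1] "dog" : (S/(S\NP))/S
    [1,6] S   >
      [1,5] S/NP   <
        [1,2] "often" : NP
        [2,5] (S/NP)\NP   <
          [2,4] NP   >
            [2,3] "read" : NP/PP
            [3,4] "river" : PP
          [4,5] "that" : ((S/NP)\NP)\NP
      [5,6] "found" : NP
  [6,8] S\NP   <
    [6,7] "gave" : PP\NP
    [7,8] "quickly" : (S\NP)\(PP\NP)

S/(S\NP)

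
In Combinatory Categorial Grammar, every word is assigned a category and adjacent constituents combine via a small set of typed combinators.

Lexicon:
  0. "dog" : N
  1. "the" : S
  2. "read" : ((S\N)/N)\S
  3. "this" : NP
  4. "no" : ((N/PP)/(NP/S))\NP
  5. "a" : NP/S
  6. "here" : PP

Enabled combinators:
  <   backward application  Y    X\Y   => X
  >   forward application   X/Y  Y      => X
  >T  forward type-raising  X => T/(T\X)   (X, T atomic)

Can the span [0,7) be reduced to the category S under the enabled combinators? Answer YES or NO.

YES

[0,7] S   <
  [0,1] "dog" : N
  [1,7] S\N   >
    [1,3] (S\N)/N   <
      [1,2] "the" : S
      [2,3] "read" : ((S\N)/N)\S
    [3,7] N   >
      [3,6] N/PP   >
        [3,5] (N/PP)/(NP/S)   <
          [3,4] "this" : NP
          [4,5] "no" : ((N/PP)/(NP/S))\NP
        [5,6] "a" : NP/S
      [6,7] "here" : PP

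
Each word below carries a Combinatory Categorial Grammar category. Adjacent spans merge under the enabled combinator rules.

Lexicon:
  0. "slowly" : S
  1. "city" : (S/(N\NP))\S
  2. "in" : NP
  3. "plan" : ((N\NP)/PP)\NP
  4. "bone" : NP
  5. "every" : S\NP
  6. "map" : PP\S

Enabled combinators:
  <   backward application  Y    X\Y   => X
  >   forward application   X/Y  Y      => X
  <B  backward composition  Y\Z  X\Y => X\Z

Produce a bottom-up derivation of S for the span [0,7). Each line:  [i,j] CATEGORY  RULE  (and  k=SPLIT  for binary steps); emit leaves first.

[0,7] S   >
  [0,2] S/(N\NP)   <
    [0,1] "slowly" : S
    [1,2] "city" : (S/(N\NP))\S
  [2,7] N\NP   >
    [2,4] (N\NP)/PP   <
      [2,3] "in" : NP
      [3,4] "plan" : ((N\NP)/PP)\NP
    [4,7] PP   <
      [4,5] "bone" : NP
      [5,7] PP\NP   <B
        [5,6] "every" : S\NP
        [6,7] "map" : PP\S

[0,1] S  lex  "slowly"
[1,2] (S/(N\NP))\S  lex  "city"
[0,2] S/(N\NP)  <  k=1
[2,3] NP  lex  "in"
[3,4] ((N\NP)/PP)\NP  lex  "plan"
[2,4] (N\NP)/PP  <  k=3
[4,5] NP  lex  "bone"
[5,6] S\NP  lex  "every"
[6,7] PP\S  lex  "map"
[5,7] PP\NP  <B  k=6
[4,7] PP  <  k=5
[2,7] N\NP  >  k=4
[0,7] S  >  k=2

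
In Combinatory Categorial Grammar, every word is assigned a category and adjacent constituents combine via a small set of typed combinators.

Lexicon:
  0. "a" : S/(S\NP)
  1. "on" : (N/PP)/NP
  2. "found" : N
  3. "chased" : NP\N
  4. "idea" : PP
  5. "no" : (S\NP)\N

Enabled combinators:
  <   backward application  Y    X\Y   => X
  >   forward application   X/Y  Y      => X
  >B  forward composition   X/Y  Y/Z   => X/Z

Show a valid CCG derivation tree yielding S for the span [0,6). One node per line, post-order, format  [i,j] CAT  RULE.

[0,6] S   >
  [0,1] "a" : S/(S\NP)
  [1,6] S\NP   <
    [1,5] N   >
      [1,4] N/PP   >
        [1,2] "on" : (N/PP)/NP
        [2,4] NP   <
          [2,3] "found" : N
          [3,4] "chased" : NP\N
      [4,5] "idea" : PP
    [5,6] "no" : (S\NP)\N

[0,1] S/(S\NP)  lex  "a"
[1,2] (N/PP)/NP  lex  "on"
[2,3] N  lex  "found"
[3,4] NP\N  lex  "chased"
[2,4] NP  <  k=3
[1,4] N/PP  >  k=2
[4,5] PP  lex  "idea"
[1,5] N  >  k=4
[5,6] (S\NP)\N  lex  "no"
[1,6] S\NP  <  k=5
[0,6] S  >  k=1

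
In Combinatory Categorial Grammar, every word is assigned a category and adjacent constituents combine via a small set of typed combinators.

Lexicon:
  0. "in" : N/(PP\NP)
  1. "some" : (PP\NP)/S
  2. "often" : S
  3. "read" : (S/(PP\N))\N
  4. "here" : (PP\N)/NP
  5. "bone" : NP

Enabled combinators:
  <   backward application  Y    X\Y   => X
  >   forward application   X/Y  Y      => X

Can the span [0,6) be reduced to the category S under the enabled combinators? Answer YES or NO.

[0,6] S   >
  [0,4] S/(PP\N)   <
    [0,3] N   >
      [0,1] "in" : N/(PP\NP)
      [1,3] PP\NP   >
        [1,2] "some" : (PP\NP)/S
        [2,3] "often" : S
    [3,4] "read" : (S/(PP\N))\N
  [4,6] PP\N   >
    [4,5] "here" : (PP\N)/NP
    [5,6] "bone" : NP

YES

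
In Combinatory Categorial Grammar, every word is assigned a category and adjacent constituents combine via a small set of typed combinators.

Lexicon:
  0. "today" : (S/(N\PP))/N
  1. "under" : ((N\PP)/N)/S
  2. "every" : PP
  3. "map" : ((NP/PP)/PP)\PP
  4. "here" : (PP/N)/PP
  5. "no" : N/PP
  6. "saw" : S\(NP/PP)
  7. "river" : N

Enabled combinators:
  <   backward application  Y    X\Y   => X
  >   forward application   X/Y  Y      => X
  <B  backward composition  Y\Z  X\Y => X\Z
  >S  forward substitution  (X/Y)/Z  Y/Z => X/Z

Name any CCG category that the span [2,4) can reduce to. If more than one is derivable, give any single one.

[0,8] S   >
  [0,7] S/N   >S
    [0,1] "today" : (S/(N\PP))/N
    [1,7] (N\PP)/N   >
      [1,2] "under" : ((N\PP)/N)/S
      [2,7] S   <
        [2,6] NP/PP   >S
          [2,4] (NP/PP)/PP   <
            [2,3] "every" : PP
            [3,4] "map" : ((NP/PP)/PP)\PP
          [4,6] PP/PP   >S
            [4,5] "here" : (PP/N)/PP
            [5,6] "no" : N/PP
        [6,7] "saw" : S\(NP/PP)
  [7,8] "river" : N

(NP/PP)/PP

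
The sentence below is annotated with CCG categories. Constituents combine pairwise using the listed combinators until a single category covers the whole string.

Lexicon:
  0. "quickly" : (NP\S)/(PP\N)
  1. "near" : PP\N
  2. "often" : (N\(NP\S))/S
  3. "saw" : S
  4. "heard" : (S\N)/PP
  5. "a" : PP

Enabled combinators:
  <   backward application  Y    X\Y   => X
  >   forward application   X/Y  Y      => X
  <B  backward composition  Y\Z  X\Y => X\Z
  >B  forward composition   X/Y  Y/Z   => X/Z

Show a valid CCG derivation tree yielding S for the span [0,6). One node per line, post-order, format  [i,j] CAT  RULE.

[0,6] S   <
  [0,4] N   <
    [0,2] NP\S   >
      [0,1] "quickly" : (NP\S)/(PP\N)
      [1,2] "near" : PP\N
    [2,4] N\(NP\S)   >
      [2,3] "often" : (N\(NP\S))/S
      [3,4] "saw" : S
  [4,6] S\N   >
    [4,5] "heard" : (S\N)/PP
    [5,6] "a" : PP

[0,1] (NP\S)/(PP\N)  lex  "quickly"
[1,2] PP\N  lex  "near"
[0,2] NP\S  >  k=1
[2,3] (N\(NP\S))/S  lex  "often"
[3,4] S  lex  "saw"
[2,4] N\(NP\S)  >  k=3
[0,4] N  <  k=2
[4,5] (S\N)/PP  lex  "heard"
[5,6] PP  lex  "a"
[4,6] S\N  >  k=5
[0,6] S  <  k=4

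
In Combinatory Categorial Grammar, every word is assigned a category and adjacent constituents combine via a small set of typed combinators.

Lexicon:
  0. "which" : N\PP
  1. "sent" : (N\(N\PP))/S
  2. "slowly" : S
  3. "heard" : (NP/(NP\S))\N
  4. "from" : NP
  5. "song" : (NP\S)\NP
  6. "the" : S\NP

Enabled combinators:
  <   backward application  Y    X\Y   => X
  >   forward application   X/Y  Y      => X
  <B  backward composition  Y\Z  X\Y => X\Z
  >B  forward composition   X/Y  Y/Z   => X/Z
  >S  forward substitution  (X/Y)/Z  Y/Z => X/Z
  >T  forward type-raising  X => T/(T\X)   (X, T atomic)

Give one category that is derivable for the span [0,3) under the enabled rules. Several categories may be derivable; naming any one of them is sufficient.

N

[0,7] S   <
  [0,6] NP   >
    [0,4] NP/(NP\S)   <
      [0,3] N   <
        [0,1] "which" : N\PP
        [1,3] N\(N\PP)   >
          [1,2] "sent" : (N\(N\PP))/S
          [2,3] "slowly" : S
      [3,4] "heard" : (NP/(NP\S))\N
    [4,6] NP\S   <
      [4,5] "from" : NP
      [5,6] "song" : (NP\S)\NP
  [6,7] "the" : S\NP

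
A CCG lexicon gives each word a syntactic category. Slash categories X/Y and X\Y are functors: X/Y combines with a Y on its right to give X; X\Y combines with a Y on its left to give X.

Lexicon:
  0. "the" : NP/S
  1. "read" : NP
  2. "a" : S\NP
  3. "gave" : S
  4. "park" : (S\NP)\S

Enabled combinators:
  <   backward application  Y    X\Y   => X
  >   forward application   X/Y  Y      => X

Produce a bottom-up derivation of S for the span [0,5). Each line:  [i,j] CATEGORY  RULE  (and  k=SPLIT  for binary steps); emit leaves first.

[0,1] NP/S  lex  "the"
[1,2] NP  lex  "read"
[2,3] S\NP  lex  "a"
[1,3] S  <  k=2
[0,3] NP  >  k=1
[3,4] S  lex  "gave"
[4,5] (S\NP)\S  lex  "park"
[3,5] S\NP  <  k=4
[0,5] S  <  k=3

[0,5] S   <
  [0,3] NP   >
    [0,1] "the" : NP/S
    [1,3] S   <
      [1,2] "read" : NP
      [2,3] "a" : S\NP
  [3,5] S\NP   <
    [3,4] "gave" : S
    [4,5] "park" : (S\NP)\S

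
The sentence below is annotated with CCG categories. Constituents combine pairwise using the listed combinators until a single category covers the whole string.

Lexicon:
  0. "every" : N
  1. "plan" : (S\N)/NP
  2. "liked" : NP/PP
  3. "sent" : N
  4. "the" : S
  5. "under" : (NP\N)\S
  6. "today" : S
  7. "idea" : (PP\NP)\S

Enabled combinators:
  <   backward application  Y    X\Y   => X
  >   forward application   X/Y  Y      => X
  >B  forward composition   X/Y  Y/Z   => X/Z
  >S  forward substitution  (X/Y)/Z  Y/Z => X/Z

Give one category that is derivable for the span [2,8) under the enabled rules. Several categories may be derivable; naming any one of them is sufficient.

NP

[0,8] S   <
  [0,1] "every" : N
  [1,8] S\N   >
    [1,2] "plan" : (S\N)/NP
    [2,8] NP   >
      [2,3] "liked" : NP/PP
      [3,8] PP   <
        [3,6] NP   <
          [3,4] "sent" : N
          [4,6] NP\N   <
            [4,5] "the" : S
            [5,6] "under" : (NP\N)\S
        [6,8] PP\NP   <
          [6,7] "today" : S
          [7,8] "idea" : (PP\NP)\S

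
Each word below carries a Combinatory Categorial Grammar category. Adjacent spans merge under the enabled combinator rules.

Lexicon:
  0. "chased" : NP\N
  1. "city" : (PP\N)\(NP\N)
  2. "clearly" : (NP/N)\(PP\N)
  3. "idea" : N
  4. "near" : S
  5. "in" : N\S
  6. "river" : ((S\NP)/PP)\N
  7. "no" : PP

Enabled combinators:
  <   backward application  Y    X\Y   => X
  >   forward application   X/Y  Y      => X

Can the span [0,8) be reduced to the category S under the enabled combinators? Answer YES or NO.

[0,8] S   <
  [0,4] NP   >
    [0,3] NP/N   <
      [0,2] PP\N   <
        [0,1] "chased" : NP\N
        [1,2] "city" : (PP\N)\(NP\N)
      [2,3] "clearly" : (NP/N)\(PP\N)
    [3,4] "idea" : N
  [4,8] S\NP   >
    [4,7] (S\NP)/PP   <
      [4,6] N   <
        [4,5] "near" : S
        [5,6] "in" : N\S
      [6,7] "river" : ((S\NP)/PP)\N
    [7,8] "no" : PP

YES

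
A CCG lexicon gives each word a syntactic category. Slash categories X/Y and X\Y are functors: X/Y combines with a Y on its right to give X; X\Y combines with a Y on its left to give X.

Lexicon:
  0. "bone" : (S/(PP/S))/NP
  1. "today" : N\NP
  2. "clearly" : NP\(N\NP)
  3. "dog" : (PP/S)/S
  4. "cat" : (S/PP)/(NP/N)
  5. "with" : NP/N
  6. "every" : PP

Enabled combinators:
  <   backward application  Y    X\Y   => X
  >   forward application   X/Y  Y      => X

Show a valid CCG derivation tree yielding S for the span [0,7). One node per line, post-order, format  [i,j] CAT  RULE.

[0,1] (S/(PP/S))/NP  lex  "bone"
[1,2] N\NP  lex  "today"
[2,3] NP\(N\NP)  lex  "clearly"
[1,3] NP  <  k=2
[0,3] S/(PP/S)  >  k=1
[3,4] (PP/S)/S  lex  "dog"
[4,5] (S/PP)/(NP/N)  lex  "cat"
[5,6] NP/N  lex  "with"
[4,6] S/PP  >  k=5
[6,7] PP  lex  "every"
[4,7] S  >  k=6
[3,7] PP/S  >  k=4
[0,7] S  >  k=3

[0,7] S   >
  [0,3] S/(PP/S)   >
    [0,1] "bone" : (S/(PP/S))/NP
    [1,3] NP   <
      [1,2] "today" : N\NP
      [2,3] "clearly" : NP\(N\NP)
  [3,7] PP/S   >
    [3,4] "dog" : (PP/S)/S
    [4,7] S   >
      [4,6] S/PP   >
        [4,5] "cat" : (S/PP)/(NP/N)
        [5,6] "with" : NP/N
      [6,7] "every" : PP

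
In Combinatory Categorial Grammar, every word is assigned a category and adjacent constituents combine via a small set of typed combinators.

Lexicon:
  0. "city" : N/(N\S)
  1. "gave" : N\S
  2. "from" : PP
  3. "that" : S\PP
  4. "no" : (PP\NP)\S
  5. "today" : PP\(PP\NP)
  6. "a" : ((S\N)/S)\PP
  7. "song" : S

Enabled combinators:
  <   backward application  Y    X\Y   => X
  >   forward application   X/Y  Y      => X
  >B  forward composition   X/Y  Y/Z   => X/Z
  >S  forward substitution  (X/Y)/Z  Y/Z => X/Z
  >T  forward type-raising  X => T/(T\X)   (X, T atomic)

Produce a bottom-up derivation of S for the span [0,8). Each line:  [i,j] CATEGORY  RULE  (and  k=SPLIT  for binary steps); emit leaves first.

[0,8] S   <
  [0,2] N   >
    [0,1] "city" : N/(N\S)
    [1,2] "gave" : N\S
  [2,8] S\N   >
    [2,7] (S\N)/S   <
      [2,6] PP   <
        [2,5] PP\NP   <
          [2,4] S   >
            [2,3] S/(S\PP)   >T
              [2,3] "from" : PP
            [3,4] "that" : S\PP
          [4,5] "no" : (PP\NP)\S
        [5,6] "today" : PP\(PP\NP)
      [6,7] "a" : ((S\N)/S)\PP
    [7,8] "song" : S

[0,1] N/(N\S)  lex  "city"
[1,2] N\S  lex  "gave"
[0,2] N  >  k=1
[2,3] PP  lex  "from"
[2,3] S/(S\PP)  >T
[3,4] S\PP  lex  "that"
[2,4] S  >  k=3
[4,5] (PP\NP)\S  lex  "no"
[2,5] PP\NP  <  k=4
[5,6] PP\(PP\NP)  lex  "today"
[2,6] PP  <  k=5
[6,7] ((S\N)/S)\PP  lex  "a"
[2,7] (S\N)/S  <  k=6
[7,8] S  lex  "song"
[2,8] S\N  >  k=7
[0,8] S  <  k=2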